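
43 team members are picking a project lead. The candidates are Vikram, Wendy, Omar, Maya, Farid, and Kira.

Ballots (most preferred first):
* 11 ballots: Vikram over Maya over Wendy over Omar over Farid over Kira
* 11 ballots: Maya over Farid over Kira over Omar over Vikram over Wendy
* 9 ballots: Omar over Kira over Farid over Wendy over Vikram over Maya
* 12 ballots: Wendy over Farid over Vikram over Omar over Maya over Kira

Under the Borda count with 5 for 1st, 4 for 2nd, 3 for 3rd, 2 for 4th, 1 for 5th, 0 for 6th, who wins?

Farid

Vikram: 11×5 + 11×1 + 9×1 + 12×3 = 111
Wendy: 11×3 + 11×0 + 9×2 + 12×5 = 111
Omar: 11×2 + 11×2 + 9×5 + 12×2 = 113
Maya: 11×4 + 11×5 + 9×0 + 12×1 = 111
Farid: 11×1 + 11×4 + 9×3 + 12×4 = 130
Kira: 11×0 + 11×3 + 9×4 + 12×0 = 69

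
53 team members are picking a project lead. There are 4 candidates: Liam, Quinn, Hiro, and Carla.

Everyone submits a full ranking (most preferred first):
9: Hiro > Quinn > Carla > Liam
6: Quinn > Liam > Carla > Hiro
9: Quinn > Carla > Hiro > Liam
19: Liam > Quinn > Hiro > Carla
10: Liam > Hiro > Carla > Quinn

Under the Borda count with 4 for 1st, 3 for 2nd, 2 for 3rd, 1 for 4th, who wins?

Liam: 9×1 + 6×3 + 9×1 + 19×4 + 10×4 = 152
Quinn: 9×3 + 6×4 + 9×4 + 19×3 + 10×1 = 154
Hiro: 9×4 + 6×1 + 9×2 + 19×2 + 10×3 = 128
Carla: 9×2 + 6×2 + 9×3 + 19×1 + 10×2 = 96

Quinn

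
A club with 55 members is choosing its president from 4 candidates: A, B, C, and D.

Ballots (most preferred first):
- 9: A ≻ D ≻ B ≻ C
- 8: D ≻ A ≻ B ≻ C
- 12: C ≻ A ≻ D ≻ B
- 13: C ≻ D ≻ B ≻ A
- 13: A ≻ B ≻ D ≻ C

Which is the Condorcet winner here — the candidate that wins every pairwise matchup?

A vs B: 42–13
A vs C: 30–25
A vs D: 34–21
A beats every other candidate.

A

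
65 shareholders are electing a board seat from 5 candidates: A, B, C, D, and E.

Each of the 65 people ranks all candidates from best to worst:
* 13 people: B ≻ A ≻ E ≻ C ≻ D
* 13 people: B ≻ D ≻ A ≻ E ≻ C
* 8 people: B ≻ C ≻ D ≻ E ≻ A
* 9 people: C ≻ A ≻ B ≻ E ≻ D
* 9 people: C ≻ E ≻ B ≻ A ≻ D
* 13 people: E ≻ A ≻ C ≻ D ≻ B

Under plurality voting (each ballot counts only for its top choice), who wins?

B

First-place votes: A 0, B 34, C 18, D 0, E 13.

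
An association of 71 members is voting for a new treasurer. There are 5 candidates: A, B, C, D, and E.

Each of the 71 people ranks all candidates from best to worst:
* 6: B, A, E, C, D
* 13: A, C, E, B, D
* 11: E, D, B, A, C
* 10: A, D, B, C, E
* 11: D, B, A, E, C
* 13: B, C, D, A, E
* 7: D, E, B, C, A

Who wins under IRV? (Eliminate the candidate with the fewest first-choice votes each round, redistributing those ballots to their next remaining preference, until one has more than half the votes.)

D

Round 1: A 23, B 19, C 0, D 18, E 11. C eliminated.
Round 2: A 23, B 19, D 18, E 11. E eliminated.
Round 3: A 23, B 19, D 29. B eliminated.
Round 4: A 29, D 42. D has a majority (≥36).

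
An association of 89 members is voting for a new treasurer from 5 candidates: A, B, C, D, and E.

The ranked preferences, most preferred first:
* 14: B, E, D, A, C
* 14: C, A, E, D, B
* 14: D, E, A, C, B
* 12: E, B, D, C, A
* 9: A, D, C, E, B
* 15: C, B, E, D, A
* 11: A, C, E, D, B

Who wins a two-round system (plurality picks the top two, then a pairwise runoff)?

Round 1 first-place votes: A 20, B 14, C 29, D 14, E 12. C and A advance.
Runoff: C is ranked above A on 41 ballots, A above C on 48.

A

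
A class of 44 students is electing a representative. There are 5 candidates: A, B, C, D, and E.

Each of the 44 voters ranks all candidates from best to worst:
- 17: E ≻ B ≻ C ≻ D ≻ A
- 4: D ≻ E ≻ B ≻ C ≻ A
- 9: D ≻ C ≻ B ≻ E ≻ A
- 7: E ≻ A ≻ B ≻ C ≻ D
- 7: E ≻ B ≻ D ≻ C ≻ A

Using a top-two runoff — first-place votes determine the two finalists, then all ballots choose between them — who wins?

Round 1 first-place votes: A 0, B 0, C 0, D 13, E 31. E and D advance.
Runoff: E is ranked above D on 31 ballots, D above E on 13.

E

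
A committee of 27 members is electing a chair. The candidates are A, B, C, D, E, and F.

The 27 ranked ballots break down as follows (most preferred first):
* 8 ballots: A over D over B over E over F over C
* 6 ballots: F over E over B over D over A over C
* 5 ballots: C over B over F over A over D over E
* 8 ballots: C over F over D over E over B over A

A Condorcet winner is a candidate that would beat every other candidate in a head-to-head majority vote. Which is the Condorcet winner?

F vs A: 19–8
F vs B: 14–13
F vs C: 14–13
F vs D: 19–8
F vs E: 19–8
F beats every other candidate.

F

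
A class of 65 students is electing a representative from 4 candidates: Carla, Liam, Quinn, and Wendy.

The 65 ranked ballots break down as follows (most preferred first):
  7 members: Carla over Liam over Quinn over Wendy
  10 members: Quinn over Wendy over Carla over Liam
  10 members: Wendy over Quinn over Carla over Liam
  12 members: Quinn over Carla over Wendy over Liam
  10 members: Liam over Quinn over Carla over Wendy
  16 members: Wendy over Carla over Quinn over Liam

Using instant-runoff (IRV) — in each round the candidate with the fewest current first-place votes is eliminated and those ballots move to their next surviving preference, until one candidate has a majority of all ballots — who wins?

Quinn

Round 1: Carla 7, Liam 10, Quinn 22, Wendy 26. Carla eliminated.
Round 2: Liam 17, Quinn 22, Wendy 26. Liam eliminated.
Round 3: Quinn 39, Wendy 26. Quinn has a majority (≥33).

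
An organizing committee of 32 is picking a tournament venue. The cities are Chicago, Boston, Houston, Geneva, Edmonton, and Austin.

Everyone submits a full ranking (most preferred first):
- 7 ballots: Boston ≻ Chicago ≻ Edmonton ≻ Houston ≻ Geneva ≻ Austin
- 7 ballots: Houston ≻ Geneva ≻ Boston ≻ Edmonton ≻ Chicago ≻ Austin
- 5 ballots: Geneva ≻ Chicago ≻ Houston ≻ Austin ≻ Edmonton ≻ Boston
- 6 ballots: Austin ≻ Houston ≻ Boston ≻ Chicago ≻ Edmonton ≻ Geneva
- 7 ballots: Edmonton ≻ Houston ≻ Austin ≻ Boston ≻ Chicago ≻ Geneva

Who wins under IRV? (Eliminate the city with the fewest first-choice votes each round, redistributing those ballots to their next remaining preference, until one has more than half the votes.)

Houston

Round 1: Chicago 0, Boston 7, Houston 7, Geneva 5, Edmonton 7, Austin 6. Chicago eliminated.
Round 2: Boston 7, Houston 7, Geneva 5, Edmonton 7, Austin 6. Geneva eliminated.
Round 3: Boston 7, Houston 12, Edmonton 7, Austin 6. Austin eliminated.
Round 4: Boston 7, Houston 18, Edmonton 7. Houston has a majority (≥17).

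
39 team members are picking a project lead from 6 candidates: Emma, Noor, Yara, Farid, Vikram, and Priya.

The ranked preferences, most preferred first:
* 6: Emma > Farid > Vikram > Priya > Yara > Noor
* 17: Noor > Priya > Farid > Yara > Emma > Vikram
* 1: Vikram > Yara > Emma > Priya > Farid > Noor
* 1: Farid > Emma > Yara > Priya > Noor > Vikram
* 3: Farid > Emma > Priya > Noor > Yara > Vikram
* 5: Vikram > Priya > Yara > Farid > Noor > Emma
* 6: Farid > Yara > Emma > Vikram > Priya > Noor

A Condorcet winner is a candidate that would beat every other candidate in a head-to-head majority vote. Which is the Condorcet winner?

Priya vs Emma: 22–17
Priya vs Noor: 22–17
Priya vs Yara: 31–8
Priya vs Farid: 23–16
Priya vs Vikram: 21–18
Priya beats every other candidate.

Priya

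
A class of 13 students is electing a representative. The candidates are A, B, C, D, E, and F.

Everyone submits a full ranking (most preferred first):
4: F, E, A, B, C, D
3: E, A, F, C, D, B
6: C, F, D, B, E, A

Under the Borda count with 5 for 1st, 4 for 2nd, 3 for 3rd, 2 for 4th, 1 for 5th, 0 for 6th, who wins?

A: 4×3 + 3×4 + 6×0 = 24
B: 4×2 + 3×0 + 6×2 = 20
C: 4×1 + 3×2 + 6×5 = 40
D: 4×0 + 3×1 + 6×3 = 21
E: 4×4 + 3×5 + 6×1 = 37
F: 4×5 + 3×3 + 6×4 = 53

F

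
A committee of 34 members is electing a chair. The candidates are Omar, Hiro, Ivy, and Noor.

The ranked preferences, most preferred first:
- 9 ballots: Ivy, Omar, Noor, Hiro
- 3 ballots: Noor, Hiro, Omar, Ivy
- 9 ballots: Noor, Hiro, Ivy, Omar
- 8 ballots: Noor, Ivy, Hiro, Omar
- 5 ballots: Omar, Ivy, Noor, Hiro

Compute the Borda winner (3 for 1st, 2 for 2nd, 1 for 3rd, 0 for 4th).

Omar: 9×2 + 3×1 + 9×0 + 8×0 + 5×3 = 36
Hiro: 9×0 + 3×2 + 9×2 + 8×1 + 5×0 = 32
Ivy: 9×3 + 3×0 + 9×1 + 8×2 + 5×2 = 62
Noor: 9×1 + 3×3 + 9×3 + 8×3 + 5×1 = 74

Noor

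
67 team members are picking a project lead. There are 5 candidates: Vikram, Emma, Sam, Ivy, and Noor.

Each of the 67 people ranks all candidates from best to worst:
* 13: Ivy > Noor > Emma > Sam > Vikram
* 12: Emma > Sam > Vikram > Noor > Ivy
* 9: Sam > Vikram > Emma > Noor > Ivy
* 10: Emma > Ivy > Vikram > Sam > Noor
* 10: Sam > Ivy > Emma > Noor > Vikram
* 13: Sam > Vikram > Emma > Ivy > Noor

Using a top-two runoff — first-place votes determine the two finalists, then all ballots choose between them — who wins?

Round 1 first-place votes: Vikram 0, Emma 22, Sam 32, Ivy 13, Noor 0. Sam and Emma advance.
Runoff: Sam is ranked above Emma on 32 ballots, Emma above Sam on 35.

Emma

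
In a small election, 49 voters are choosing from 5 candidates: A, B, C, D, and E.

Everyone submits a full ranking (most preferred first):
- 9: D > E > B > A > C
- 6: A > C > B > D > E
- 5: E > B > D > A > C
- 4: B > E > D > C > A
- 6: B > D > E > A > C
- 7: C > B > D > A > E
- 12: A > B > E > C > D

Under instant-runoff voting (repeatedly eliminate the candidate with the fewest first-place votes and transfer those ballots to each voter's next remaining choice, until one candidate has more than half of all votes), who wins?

B

Round 1: A 18, B 10, C 7, D 9, E 5. E eliminated.
Round 2: A 18, B 15, C 7, D 9. C eliminated.
Round 3: A 18, B 22, D 9. D eliminated.
Round 4: A 18, B 31. B has a majority (≥25).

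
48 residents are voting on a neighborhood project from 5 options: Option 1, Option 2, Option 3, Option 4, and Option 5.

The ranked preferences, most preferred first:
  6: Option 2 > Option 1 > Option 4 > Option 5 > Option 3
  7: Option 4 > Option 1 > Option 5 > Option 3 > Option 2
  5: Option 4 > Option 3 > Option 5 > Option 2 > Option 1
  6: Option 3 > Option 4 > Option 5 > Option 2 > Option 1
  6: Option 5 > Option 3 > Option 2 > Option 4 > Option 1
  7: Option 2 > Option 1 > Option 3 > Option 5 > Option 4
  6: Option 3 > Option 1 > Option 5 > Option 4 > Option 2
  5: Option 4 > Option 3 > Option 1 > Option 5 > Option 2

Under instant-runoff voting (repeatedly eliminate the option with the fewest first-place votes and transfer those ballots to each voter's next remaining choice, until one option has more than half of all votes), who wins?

Option 3

Round 1: Option 1 0, Option 2 13, Option 3 12, Option 4 17, Option 5 6. Option 1 eliminated.
Round 2: Option 2 13, Option 3 12, Option 4 17, Option 5 6. Option 5 eliminated.
Round 3: Option 2 13, Option 3 18, Option 4 17. Option 2 eliminated.
Round 4: Option 3 25, Option 4 23. Option 3 has a majority (≥25).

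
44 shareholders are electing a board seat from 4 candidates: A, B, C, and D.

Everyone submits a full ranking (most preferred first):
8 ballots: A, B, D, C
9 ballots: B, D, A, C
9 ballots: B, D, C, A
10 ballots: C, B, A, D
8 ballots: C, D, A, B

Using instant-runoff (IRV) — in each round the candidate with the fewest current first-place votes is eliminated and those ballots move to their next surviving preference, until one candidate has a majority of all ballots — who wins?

Round 1: A 8, B 18, C 18, D 0. D eliminated.
Round 2: A 8, B 18, C 18. A eliminated.
Round 3: B 26, C 18. B has a majority (≥23).

B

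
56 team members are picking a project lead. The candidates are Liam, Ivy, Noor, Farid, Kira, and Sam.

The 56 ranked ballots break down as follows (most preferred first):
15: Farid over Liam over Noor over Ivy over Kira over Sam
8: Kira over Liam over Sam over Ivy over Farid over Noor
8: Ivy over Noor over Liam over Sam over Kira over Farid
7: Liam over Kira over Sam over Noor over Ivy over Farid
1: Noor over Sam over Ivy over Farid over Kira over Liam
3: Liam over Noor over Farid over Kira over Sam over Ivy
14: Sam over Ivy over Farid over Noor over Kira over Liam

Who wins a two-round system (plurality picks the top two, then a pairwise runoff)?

Sam

Round 1 first-place votes: Liam 10, Ivy 8, Noor 1, Farid 15, Kira 8, Sam 14. Farid and Sam advance.
Runoff: Farid is ranked above Sam on 18 ballots, Sam above Farid on 38.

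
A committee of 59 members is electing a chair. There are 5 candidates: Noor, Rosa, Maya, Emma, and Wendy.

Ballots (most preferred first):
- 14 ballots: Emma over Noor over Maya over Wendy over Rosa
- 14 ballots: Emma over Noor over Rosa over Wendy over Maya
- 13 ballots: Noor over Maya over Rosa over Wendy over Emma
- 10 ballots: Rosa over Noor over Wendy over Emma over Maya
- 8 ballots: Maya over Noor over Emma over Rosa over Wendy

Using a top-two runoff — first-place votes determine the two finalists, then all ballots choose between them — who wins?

Noor

Round 1 first-place votes: Noor 13, Rosa 10, Maya 8, Emma 28, Wendy 0. Emma and Noor advance.
Runoff: Emma is ranked above Noor on 28 ballots, Noor above Emma on 31.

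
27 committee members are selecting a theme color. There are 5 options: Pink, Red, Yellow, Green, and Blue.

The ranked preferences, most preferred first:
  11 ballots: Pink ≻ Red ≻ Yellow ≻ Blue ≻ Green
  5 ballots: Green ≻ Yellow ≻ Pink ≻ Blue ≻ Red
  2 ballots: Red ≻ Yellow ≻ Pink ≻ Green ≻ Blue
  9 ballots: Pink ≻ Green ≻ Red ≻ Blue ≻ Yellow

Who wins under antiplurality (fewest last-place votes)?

Pink

Last-place votes: Pink 0, Red 5, Yellow 9, Green 11, Blue 2.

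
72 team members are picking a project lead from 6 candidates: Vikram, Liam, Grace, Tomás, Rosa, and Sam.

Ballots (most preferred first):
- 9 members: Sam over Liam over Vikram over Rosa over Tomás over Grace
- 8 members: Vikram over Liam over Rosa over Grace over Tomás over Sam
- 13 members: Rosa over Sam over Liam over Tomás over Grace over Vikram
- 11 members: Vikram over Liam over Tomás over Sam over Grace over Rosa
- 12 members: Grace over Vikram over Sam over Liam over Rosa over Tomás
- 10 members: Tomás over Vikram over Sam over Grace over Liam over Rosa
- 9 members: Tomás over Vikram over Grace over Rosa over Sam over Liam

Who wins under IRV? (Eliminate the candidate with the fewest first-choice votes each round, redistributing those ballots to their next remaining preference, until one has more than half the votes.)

Vikram

Round 1: Vikram 19, Liam 0, Grace 12, Tomás 19, Rosa 13, Sam 9. Liam eliminated.
Round 2: Vikram 19, Grace 12, Tomás 19, Rosa 13, Sam 9. Sam eliminated.
Round 3: Vikram 28, Grace 12, Tomás 19, Rosa 13. Grace eliminated.
Round 4: Vikram 40, Tomás 19, Rosa 13. Vikram has a majority (≥37).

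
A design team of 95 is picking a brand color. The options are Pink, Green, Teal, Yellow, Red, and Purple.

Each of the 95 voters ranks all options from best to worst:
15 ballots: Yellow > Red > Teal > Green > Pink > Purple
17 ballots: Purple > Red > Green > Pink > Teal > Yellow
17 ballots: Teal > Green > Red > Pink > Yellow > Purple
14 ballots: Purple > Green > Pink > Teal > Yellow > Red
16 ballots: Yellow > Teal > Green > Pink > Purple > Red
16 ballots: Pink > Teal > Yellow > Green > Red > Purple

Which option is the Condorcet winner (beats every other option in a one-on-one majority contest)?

Teal vs Pink: 48–47
Teal vs Green: 64–31
Teal vs Yellow: 64–31
Teal vs Red: 63–32
Teal vs Purple: 64–31
Teal beats every other option.

Teal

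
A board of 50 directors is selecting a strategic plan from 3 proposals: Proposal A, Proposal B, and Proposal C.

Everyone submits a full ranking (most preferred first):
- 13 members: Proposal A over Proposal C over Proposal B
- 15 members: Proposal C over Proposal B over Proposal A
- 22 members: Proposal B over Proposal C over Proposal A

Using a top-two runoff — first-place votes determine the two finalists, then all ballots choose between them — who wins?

Round 1 first-place votes: Proposal A 13, Proposal B 22, Proposal C 15. Proposal B and Proposal C advance.
Runoff: Proposal B is ranked above Proposal C on 22 ballots, Proposal C above Proposal B on 28.

Proposal C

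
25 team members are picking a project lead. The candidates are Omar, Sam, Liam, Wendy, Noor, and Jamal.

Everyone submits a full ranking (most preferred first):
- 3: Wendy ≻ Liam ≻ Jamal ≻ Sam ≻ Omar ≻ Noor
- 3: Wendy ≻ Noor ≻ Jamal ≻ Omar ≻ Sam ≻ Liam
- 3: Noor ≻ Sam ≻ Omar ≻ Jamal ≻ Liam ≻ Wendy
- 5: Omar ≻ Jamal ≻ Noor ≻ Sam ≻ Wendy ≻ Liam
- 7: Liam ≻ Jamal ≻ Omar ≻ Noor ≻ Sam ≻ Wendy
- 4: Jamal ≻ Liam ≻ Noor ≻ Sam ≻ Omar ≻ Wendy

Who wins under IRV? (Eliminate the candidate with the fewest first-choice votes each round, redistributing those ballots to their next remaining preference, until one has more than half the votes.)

Round 1: Omar 5, Sam 0, Liam 7, Wendy 6, Noor 3, Jamal 4. Sam eliminated.
Round 2: Omar 5, Liam 7, Wendy 6, Noor 3, Jamal 4. Noor eliminated.
Round 3: Omar 8, Liam 7, Wendy 6, Jamal 4. Jamal eliminated.
Round 4: Omar 8, Liam 11, Wendy 6. Wendy eliminated.
Round 5: Omar 11, Liam 14. Liam has a majority (≥13).

Liam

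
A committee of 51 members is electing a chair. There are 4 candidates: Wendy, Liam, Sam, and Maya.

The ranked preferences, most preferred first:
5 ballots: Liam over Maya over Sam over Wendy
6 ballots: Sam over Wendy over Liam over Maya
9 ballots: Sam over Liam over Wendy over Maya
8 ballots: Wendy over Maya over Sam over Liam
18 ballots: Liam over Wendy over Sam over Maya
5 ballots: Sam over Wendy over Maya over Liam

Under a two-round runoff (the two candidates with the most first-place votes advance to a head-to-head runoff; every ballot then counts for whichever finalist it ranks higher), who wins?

Round 1 first-place votes: Wendy 8, Liam 23, Sam 20, Maya 0. Liam and Sam advance.
Runoff: Liam is ranked above Sam on 23 ballots, Sam above Liam on 28.

Sam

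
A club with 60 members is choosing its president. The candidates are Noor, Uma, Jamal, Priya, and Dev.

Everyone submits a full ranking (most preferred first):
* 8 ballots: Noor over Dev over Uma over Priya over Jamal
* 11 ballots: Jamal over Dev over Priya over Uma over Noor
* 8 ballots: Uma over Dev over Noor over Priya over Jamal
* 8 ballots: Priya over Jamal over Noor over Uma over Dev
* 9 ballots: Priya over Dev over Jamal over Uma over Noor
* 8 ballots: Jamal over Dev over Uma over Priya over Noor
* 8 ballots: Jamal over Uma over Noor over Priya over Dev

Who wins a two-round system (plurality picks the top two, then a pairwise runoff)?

Priya

Round 1 first-place votes: Noor 8, Uma 8, Jamal 27, Priya 17, Dev 0. Jamal and Priya advance.
Runoff: Jamal is ranked above Priya on 27 ballots, Priya above Jamal on 33.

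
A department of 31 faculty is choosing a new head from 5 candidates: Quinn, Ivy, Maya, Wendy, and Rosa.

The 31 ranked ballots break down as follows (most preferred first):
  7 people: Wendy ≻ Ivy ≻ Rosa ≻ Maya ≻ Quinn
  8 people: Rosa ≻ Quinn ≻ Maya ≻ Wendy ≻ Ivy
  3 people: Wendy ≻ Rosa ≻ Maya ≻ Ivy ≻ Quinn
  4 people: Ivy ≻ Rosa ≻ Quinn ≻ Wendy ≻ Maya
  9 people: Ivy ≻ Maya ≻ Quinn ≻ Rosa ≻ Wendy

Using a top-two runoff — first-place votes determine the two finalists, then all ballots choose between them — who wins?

Wendy

Round 1 first-place votes: Quinn 0, Ivy 13, Maya 0, Wendy 10, Rosa 8. Ivy and Wendy advance.
Runoff: Ivy is ranked above Wendy on 13 ballots, Wendy above Ivy on 18.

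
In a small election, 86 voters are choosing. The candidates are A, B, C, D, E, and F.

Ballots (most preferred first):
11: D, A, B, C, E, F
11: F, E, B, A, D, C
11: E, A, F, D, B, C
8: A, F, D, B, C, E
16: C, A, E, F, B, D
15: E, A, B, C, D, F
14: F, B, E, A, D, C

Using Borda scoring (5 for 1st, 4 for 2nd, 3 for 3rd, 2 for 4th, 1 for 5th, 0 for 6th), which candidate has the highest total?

A

A: 11×4 + 11×2 + 11×4 + 8×5 + 16×4 + 15×4 + 14×2 = 302
B: 11×3 + 11×3 + 11×1 + 8×2 + 16×1 + 15×3 + 14×4 = 210
C: 11×2 + 11×0 + 11×0 + 8×1 + 16×5 + 15×2 + 14×0 = 140
D: 11×5 + 11×1 + 11×2 + 8×3 + 16×0 + 15×1 + 14×1 = 141
E: 11×1 + 11×4 + 11×5 + 8×0 + 16×3 + 15×5 + 14×3 = 275
F: 11×0 + 11×5 + 11×3 + 8×4 + 16×2 + 15×0 + 14×5 = 222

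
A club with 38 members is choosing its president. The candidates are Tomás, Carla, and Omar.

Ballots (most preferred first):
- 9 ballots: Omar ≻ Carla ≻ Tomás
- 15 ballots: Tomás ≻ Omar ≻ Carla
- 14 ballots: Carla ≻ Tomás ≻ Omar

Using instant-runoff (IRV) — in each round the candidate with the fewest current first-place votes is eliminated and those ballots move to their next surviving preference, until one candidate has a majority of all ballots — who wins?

Round 1: Tomás 15, Carla 14, Omar 9. Omar eliminated.
Round 2: Tomás 15, Carla 23. Carla has a majority (≥20).

Carla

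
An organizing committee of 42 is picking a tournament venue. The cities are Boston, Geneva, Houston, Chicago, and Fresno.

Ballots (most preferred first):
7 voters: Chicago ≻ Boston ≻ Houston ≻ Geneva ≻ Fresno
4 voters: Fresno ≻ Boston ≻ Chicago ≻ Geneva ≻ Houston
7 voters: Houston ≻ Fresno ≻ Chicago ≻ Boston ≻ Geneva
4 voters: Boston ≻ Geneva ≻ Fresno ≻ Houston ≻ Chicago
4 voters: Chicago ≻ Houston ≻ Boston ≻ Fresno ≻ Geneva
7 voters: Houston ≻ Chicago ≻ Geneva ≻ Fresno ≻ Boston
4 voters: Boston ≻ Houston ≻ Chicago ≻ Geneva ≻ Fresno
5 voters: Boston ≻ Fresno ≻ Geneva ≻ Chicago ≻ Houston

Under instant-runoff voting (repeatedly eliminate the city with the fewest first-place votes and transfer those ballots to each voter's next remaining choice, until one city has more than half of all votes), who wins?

Boston

Round 1: Boston 13, Geneva 0, Houston 14, Chicago 11, Fresno 4. Geneva eliminated.
Round 2: Boston 13, Houston 14, Chicago 11, Fresno 4. Fresno eliminated.
Round 3: Boston 17, Houston 14, Chicago 11. Chicago eliminated.
Round 4: Boston 24, Houston 18. Boston has a majority (≥22).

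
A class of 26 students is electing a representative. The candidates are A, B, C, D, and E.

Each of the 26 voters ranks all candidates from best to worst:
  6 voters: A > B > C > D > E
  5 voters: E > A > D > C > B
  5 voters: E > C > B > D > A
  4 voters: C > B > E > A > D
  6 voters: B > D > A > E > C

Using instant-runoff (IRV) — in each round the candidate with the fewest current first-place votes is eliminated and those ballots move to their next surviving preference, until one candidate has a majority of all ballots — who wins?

Round 1: A 6, B 6, C 4, D 0, E 10. D eliminated.
Round 2: A 6, B 6, C 4, E 10. C eliminated.
Round 3: A 6, B 10, E 10. A eliminated.
Round 4: B 16, E 10. B has a majority (≥14).

B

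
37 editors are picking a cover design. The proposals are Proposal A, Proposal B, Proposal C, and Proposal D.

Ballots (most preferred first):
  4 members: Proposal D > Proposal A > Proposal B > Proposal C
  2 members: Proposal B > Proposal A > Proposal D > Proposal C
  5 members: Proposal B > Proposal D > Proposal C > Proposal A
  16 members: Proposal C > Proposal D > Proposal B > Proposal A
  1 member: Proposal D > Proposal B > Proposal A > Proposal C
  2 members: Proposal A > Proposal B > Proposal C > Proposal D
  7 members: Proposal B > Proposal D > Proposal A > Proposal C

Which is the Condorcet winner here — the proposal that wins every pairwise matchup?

Proposal D vs Proposal A: 33–4
Proposal D vs Proposal B: 21–16
Proposal D vs Proposal C: 19–18
Proposal D beats every other proposal.

Proposal D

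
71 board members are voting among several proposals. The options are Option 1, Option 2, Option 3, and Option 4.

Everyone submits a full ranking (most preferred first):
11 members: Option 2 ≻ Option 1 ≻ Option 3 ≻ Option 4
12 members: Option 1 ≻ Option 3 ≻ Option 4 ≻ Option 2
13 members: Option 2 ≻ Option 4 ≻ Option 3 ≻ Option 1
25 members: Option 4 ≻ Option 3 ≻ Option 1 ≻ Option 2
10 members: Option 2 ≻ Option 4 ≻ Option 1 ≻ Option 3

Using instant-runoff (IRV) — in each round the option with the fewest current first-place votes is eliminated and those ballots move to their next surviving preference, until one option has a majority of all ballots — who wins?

Option 4

Round 1: Option 1 12, Option 2 34, Option 3 0, Option 4 25. Option 3 eliminated.
Round 2: Option 1 12, Option 2 34, Option 4 25. Option 1 eliminated.
Round 3: Option 2 34, Option 4 37. Option 4 has a majority (≥36).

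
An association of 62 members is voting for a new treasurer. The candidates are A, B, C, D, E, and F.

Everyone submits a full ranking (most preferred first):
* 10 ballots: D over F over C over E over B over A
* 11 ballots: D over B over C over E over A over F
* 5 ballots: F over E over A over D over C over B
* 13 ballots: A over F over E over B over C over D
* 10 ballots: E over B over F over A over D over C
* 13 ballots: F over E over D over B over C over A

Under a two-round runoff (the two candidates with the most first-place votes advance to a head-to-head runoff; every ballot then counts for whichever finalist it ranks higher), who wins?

Round 1 first-place votes: A 13, B 0, C 0, D 21, E 10, F 18. D and F advance.
Runoff: D is ranked above F on 21 ballots, F above D on 41.

F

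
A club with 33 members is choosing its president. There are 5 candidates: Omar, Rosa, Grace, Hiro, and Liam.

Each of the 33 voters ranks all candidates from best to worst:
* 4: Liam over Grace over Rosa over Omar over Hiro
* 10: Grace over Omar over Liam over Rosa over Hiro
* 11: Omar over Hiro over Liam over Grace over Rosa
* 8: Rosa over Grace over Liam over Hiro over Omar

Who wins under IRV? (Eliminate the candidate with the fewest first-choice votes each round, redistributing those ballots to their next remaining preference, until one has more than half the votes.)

Grace

Round 1: Omar 11, Rosa 8, Grace 10, Hiro 0, Liam 4. Hiro eliminated.
Round 2: Omar 11, Rosa 8, Grace 10, Liam 4. Liam eliminated.
Round 3: Omar 11, Rosa 8, Grace 14. Rosa eliminated.
Round 4: Omar 11, Grace 22. Grace has a majority (≥17).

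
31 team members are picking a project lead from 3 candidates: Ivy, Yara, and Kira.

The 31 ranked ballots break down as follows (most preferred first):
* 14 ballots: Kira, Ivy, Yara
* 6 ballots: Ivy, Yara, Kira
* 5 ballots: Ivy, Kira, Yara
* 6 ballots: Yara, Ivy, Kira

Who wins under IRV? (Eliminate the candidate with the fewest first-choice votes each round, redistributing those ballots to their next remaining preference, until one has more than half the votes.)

Round 1: Ivy 11, Yara 6, Kira 14. Yara eliminated.
Round 2: Ivy 17, Kira 14. Ivy has a majority (≥16).

Ivy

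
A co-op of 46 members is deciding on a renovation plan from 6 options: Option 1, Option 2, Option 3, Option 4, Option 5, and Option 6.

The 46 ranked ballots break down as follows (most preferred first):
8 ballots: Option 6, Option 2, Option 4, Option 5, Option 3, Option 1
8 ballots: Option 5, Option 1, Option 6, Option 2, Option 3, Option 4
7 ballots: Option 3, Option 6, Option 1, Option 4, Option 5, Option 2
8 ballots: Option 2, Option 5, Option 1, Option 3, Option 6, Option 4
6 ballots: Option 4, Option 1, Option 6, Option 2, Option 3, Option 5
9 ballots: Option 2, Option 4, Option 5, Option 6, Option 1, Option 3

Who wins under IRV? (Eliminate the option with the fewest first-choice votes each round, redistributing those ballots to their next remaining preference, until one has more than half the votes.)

Round 1: Option 1 0, Option 2 17, Option 3 7, Option 4 6, Option 5 8, Option 6 8. Option 1 eliminated.
Round 2: Option 2 17, Option 3 7, Option 4 6, Option 5 8, Option 6 8. Option 4 eliminated.
Round 3: Option 2 17, Option 3 7, Option 5 8, Option 6 14. Option 3 eliminated.
Round 4: Option 2 17, Option 5 8, Option 6 21. Option 5 eliminated.
Round 5: Option 2 17, Option 6 29. Option 6 has a majority (≥24).

Option 6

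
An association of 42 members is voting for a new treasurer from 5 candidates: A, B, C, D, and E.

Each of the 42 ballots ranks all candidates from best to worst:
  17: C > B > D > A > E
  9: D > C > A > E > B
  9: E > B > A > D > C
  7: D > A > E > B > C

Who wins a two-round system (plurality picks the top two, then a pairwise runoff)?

D

Round 1 first-place votes: A 0, B 0, C 17, D 16, E 9. C and D advance.
Runoff: C is ranked above D on 17 ballots, D above C on 25.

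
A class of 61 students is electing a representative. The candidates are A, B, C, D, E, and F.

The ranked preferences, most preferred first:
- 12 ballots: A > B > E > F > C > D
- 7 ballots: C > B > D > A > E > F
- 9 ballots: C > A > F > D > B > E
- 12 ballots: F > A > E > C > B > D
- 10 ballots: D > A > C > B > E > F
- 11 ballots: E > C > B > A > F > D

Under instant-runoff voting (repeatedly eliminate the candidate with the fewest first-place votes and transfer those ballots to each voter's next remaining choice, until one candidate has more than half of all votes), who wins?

A

Round 1: A 12, B 0, C 16, D 10, E 11, F 12. B eliminated.
Round 2: A 12, C 16, D 10, E 11, F 12. D eliminated.
Round 3: A 22, C 16, E 11, F 12. E eliminated.
Round 4: A 22, C 27, F 12. F eliminated.
Round 5: A 34, C 27. A has a majority (≥31).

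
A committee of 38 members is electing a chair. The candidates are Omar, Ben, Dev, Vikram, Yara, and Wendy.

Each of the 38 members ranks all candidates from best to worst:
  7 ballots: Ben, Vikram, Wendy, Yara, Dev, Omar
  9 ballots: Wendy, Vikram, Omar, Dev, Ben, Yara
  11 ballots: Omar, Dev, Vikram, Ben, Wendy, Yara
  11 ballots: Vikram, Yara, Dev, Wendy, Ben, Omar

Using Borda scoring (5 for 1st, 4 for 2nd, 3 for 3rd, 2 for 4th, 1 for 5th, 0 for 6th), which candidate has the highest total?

Omar: 7×0 + 9×3 + 11×5 + 11×0 = 82
Ben: 7×5 + 9×1 + 11×2 + 11×1 = 77
Dev: 7×1 + 9×2 + 11×4 + 11×3 = 102
Vikram: 7×4 + 9×4 + 11×3 + 11×5 = 152
Yara: 7×2 + 9×0 + 11×0 + 11×4 = 58
Wendy: 7×3 + 9×5 + 11×1 + 11×2 = 99

Vikram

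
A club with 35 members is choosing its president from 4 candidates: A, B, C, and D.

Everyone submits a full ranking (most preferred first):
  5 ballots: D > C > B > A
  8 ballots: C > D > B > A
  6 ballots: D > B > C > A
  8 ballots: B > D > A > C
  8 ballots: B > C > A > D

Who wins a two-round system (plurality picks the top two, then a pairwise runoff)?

D

Round 1 first-place votes: A 0, B 16, C 8, D 11. B and D advance.
Runoff: B is ranked above D on 16 ballots, D above B on 19.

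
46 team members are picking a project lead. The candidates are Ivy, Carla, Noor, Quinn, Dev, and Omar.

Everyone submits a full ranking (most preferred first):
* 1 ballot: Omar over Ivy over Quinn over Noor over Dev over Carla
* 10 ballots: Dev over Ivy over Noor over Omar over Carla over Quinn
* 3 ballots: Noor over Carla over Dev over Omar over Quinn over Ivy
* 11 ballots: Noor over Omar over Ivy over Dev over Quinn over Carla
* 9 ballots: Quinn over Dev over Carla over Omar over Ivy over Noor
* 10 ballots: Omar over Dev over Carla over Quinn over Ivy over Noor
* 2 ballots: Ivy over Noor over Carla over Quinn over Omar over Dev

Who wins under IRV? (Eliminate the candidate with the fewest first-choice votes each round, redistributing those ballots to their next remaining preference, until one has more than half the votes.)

Round 1: Ivy 2, Carla 0, Noor 14, Quinn 9, Dev 10, Omar 11. Carla eliminated.
Round 2: Ivy 2, Noor 14, Quinn 9, Dev 10, Omar 11. Ivy eliminated.
Round 3: Noor 16, Quinn 9, Dev 10, Omar 11. Quinn eliminated.
Round 4: Noor 16, Dev 19, Omar 11. Omar eliminated.
Round 5: Noor 17, Dev 29. Dev has a majority (≥24).

Dev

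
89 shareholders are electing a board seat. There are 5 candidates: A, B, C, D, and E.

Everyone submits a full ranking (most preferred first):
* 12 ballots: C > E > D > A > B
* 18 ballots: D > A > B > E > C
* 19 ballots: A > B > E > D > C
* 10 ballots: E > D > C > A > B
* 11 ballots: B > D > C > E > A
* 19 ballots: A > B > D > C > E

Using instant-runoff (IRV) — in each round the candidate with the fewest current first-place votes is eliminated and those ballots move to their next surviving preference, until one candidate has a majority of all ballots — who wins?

Round 1: A 38, B 11, C 12, D 18, E 10. E eliminated.
Round 2: A 38, B 11, C 12, D 28. B eliminated.
Round 3: A 38, C 12, D 39. C eliminated.
Round 4: A 38, D 51. D has a majority (≥45).

D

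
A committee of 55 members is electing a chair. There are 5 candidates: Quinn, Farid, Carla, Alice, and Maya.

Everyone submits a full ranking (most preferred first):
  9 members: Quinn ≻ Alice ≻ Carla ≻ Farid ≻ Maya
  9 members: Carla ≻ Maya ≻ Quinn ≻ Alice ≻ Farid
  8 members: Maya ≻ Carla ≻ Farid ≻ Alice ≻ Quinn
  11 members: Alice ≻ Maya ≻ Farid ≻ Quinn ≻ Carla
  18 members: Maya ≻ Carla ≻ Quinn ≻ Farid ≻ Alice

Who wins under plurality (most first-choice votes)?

Maya

First-place votes: Quinn 9, Farid 0, Carla 9, Alice 11, Maya 26.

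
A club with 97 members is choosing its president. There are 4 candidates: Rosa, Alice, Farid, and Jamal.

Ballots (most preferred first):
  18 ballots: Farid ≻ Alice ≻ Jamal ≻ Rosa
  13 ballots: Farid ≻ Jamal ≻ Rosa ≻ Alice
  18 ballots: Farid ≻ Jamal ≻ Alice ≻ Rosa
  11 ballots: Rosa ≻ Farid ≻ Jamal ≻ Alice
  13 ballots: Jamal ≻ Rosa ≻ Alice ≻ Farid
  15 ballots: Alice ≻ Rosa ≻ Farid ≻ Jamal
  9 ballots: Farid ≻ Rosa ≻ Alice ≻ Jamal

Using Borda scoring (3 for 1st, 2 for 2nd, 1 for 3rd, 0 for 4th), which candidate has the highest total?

Farid

Rosa: 18×0 + 13×1 + 18×0 + 11×3 + 13×2 + 15×2 + 9×2 = 120
Alice: 18×2 + 13×0 + 18×1 + 11×0 + 13×1 + 15×3 + 9×1 = 121
Farid: 18×3 + 13×3 + 18×3 + 11×2 + 13×0 + 15×1 + 9×3 = 211
Jamal: 18×1 + 13×2 + 18×2 + 11×1 + 13×3 + 15×0 + 9×0 = 130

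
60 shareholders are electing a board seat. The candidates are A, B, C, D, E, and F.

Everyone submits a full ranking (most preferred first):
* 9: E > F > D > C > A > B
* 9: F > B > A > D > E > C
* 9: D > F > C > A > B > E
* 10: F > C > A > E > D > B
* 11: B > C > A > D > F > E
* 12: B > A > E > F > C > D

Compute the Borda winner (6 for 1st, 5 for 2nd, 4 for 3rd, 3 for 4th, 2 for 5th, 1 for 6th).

A: 9×2 + 9×4 + 9×3 + 10×4 + 11×4 + 12×5 = 225
B: 9×1 + 9×5 + 9×2 + 10×1 + 11×6 + 12×6 = 220
C: 9×3 + 9×1 + 9×4 + 10×5 + 11×5 + 12×2 = 201
D: 9×4 + 9×3 + 9×6 + 10×2 + 11×3 + 12×1 = 182
E: 9×6 + 9×2 + 9×1 + 10×3 + 11×1 + 12×4 = 170
F: 9×5 + 9×6 + 9×5 + 10×6 + 11×2 + 12×3 = 262

F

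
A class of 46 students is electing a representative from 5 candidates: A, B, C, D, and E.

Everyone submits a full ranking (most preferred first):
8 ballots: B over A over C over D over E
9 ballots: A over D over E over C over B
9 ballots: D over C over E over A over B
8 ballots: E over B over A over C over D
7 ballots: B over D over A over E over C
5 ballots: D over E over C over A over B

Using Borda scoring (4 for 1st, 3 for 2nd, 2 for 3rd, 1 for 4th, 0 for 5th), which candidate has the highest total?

A: 8×3 + 9×4 + 9×1 + 8×2 + 7×2 + 5×1 = 104
B: 8×4 + 9×0 + 9×0 + 8×3 + 7×4 + 5×0 = 84
C: 8×2 + 9×1 + 9×3 + 8×1 + 7×0 + 5×2 = 70
D: 8×1 + 9×3 + 9×4 + 8×0 + 7×3 + 5×4 = 112
E: 8×0 + 9×2 + 9×2 + 8×4 + 7×1 + 5×3 = 90

D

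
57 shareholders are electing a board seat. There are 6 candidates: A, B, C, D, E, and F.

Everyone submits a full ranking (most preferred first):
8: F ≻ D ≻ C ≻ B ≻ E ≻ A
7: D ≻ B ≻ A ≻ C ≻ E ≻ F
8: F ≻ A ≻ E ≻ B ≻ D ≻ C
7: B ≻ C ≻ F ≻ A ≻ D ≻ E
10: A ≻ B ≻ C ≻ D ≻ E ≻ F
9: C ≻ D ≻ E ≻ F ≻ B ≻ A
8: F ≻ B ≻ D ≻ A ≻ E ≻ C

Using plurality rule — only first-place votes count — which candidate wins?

F

First-place votes: A 10, B 7, C 9, D 7, E 0, F 24.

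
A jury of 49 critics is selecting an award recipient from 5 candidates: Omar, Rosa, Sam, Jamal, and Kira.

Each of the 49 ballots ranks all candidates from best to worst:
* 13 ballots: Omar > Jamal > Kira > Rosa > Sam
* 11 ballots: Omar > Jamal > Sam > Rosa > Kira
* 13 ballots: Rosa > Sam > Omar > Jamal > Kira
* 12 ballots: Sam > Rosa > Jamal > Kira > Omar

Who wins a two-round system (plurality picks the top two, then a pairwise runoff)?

Rosa

Round 1 first-place votes: Omar 24, Rosa 13, Sam 12, Jamal 0, Kira 0. Omar and Rosa advance.
Runoff: Omar is ranked above Rosa on 24 ballots, Rosa above Omar on 25.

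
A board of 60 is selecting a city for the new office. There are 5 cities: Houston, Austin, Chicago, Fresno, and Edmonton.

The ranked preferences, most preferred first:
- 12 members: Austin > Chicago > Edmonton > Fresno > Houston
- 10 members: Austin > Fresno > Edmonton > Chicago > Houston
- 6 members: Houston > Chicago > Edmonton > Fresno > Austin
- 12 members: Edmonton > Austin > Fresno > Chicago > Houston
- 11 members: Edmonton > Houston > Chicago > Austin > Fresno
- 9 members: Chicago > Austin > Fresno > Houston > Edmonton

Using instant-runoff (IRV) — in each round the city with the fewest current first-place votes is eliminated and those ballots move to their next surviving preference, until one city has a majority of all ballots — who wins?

Round 1: Houston 6, Austin 22, Chicago 9, Fresno 0, Edmonton 23. Fresno eliminated.
Round 2: Houston 6, Austin 22, Chicago 9, Edmonton 23. Houston eliminated.
Round 3: Austin 22, Chicago 15, Edmonton 23. Chicago eliminated.
Round 4: Austin 31, Edmonton 29. Austin has a majority (≥31).

Austin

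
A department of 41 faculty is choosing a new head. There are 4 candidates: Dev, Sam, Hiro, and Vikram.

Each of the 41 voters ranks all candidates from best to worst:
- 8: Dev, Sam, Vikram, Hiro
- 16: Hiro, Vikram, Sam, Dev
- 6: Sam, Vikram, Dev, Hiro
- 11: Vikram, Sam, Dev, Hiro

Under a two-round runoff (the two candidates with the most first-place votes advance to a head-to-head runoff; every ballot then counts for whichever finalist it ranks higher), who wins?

Vikram

Round 1 first-place votes: Dev 8, Sam 6, Hiro 16, Vikram 11. Hiro and Vikram advance.
Runoff: Hiro is ranked above Vikram on 16 ballots, Vikram above Hiro on 25.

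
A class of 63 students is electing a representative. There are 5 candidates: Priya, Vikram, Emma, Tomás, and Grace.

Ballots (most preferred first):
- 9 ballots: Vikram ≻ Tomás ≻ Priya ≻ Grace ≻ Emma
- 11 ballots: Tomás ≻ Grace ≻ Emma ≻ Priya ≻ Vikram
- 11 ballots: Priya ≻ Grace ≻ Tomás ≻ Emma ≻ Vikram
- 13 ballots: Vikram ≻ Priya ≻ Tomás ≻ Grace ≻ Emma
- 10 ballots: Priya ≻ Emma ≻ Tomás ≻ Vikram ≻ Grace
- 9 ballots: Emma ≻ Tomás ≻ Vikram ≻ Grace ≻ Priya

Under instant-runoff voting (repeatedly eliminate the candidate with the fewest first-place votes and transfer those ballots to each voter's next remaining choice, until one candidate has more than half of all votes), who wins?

Round 1: Priya 21, Vikram 22, Emma 9, Tomás 11, Grace 0. Grace eliminated.
Round 2: Priya 21, Vikram 22, Emma 9, Tomás 11. Emma eliminated.
Round 3: Priya 21, Vikram 22, Tomás 20. Tomás eliminated.
Round 4: Priya 32, Vikram 31. Priya has a majority (≥32).

Priya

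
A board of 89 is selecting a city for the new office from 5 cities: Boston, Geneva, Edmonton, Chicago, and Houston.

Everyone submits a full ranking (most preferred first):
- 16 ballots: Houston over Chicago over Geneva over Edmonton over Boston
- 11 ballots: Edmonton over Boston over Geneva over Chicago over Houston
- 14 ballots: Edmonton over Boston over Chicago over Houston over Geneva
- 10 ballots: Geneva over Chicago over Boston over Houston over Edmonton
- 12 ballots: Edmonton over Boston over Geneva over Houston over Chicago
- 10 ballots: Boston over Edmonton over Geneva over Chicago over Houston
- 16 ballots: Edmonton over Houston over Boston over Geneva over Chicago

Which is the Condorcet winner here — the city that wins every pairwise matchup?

Edmonton vs Boston: 69–20
Edmonton vs Geneva: 63–26
Edmonton vs Chicago: 63–26
Edmonton vs Houston: 63–26
Edmonton beats every other city.

Edmonton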